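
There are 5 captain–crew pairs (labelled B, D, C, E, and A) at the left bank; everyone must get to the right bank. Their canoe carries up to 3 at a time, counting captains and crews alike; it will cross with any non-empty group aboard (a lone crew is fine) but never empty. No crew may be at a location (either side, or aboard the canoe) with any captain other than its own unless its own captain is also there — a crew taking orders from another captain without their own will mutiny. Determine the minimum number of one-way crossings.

Counting alone: each trip to the right bank takes at most 3 across and each return brings at least 1 back, so after t trips out (and t−1 returns) at most 3t − (t−1) of the 10 are across; that first reaches 10 at t = 5, so at least 9 crossings are needed.
The safety rule pushes this higher. Following every safe sequence of crossings, the most of the 10 that can be at the right bank as the canoe arrives there on crossing 9 is 9 — never all 10.
So no plan with fewer than 11 crossings exists, and this one achieves 11:
1. captain B and crew B cross → the right bank.
2. captain B crosses ← the left bank.
3. crew C, crew D, and crew E cross → the right bank.
4. crew B crosses ← the left bank.
5. captain C, captain D, and captain E cross → the right bank.
6. captain D and crew D cross ← the left bank.
7. captain A, captain B, and captain D cross → the right bank.
8. crew C crosses ← the left bank.
9. crew B and crew D cross → the right bank.
10. crew B crosses ← the left bank.
11. crew A, crew B, and crew C cross → the right bank.

11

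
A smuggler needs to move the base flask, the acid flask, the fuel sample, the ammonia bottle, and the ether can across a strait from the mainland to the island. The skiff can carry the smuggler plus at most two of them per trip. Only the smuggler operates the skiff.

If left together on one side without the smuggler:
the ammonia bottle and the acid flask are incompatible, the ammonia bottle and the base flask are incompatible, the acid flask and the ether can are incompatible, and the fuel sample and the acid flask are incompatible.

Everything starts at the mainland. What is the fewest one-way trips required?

5

Counting alone: the smuggler can take at most 2 across per trip to the island, so moving all 5 needs at least 3 loaded trips out, with a return between consecutive ones — at least 5 crossings.
The plan below uses exactly 5 crossings, so it is optimal:
1. Smuggler goes to the island with the acid flask and the base flask.  [the mainland: the ammonia bottle, the ether can, the fuel sample | the island: the acid flask, the base flask]
2. Smuggler goes back to the mainland alone.  [the mainland: the ammonia bottle, the ether can, the fuel sample | the island: the acid flask, the base flask]
3. Smuggler goes to the island with the ether can and the fuel sample.  [the mainland: the ammonia bottle | the island: the acid flask, the base flask, the ether can, the fuel sample]
4. Smuggler goes back to the mainland with the acid flask.  [the mainland: the acid flask, the ammonia bottle | the island: the base flask, the ether can, the fuel sample]
5. Smuggler goes to the island with the acid flask and the ammonia bottle.  [the mainland: — | the island: the acid flask, the ammonia bottle, the base flask, the ether can, the fuel sample]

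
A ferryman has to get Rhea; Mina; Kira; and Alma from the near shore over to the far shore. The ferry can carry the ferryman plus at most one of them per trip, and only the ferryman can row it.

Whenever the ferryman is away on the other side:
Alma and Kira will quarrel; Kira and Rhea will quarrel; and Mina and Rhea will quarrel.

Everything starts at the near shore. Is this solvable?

Whatever the first load, the items left behind include a forbidden pair without the ferryman. No opening move is safe, so no plan exists.

No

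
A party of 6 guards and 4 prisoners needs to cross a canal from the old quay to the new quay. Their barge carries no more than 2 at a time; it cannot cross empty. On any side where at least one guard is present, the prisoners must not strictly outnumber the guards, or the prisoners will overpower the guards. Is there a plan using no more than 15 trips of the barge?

No

Counting alone: each trip to the new quay takes at most 2 across and each return brings at least 1 back, so after t trips out (and t−1 returns) at most 2t − (t−1) of the 10 are across; that first reaches 10 at t = 9, so at least 17 crossings are needed.
Since 15 < 17, 15 crossings cannot be enough. (The shortest complete plan in fact takes 17:)
1. 2 prisoners → the new quay.  (the old quay: 6G 2P; the new quay: 0G 2P)
2. 1 prisoner ← the old quay.  (the old quay: 6G 3P; the new quay: 0G 1P)
3. 2 prisoners → the new quay.  (the old quay: 6G 1P; the new quay: 0G 3P)
4. 1 prisoner ← the old quay.  (the old quay: 6G 2P; the new quay: 0G 2P)
5. 2 guards → the new quay.  (the old quay: 4G 2P; the new quay: 2G 2P)
6. 1 prisoner ← the old quay.  (the old quay: 4G 3P; the new quay: 2G 1P)
7. 1 guard and 1 prisoner → the new quay.  (the old quay: 3G 2P; the new quay: 3G 2P)
8. 1 prisoner ← the old quay.  (the old quay: 3G 3P; the new quay: 3G 1P)
9. 2 prisoners → the new quay.  (the old quay: 3G 1P; the new quay: 3G 3P)
10. 1 prisoner ← the old quay.  (the old quay: 3G 2P; the new quay: 3G 2P)
11. 1 guard and 1 prisoner → the new quay.  (the old quay: 2G 1P; the new quay: 4G 3P)
12. 1 prisoner ← the old quay.  (the old quay: 2G 2P; the new quay: 4G 2P)
13. 2 prisoners → the new quay.  (the old quay: 2G 0P; the new quay: 4G 4P)
14. 1 prisoner ← the old quay.  (the old quay: 2G 1P; the new quay: 4G 3P)
15. 1 guard and 1 prisoner → the new quay.  (the old quay: 1G 0P; the new quay: 5G 4P)
16. 1 prisoner ← the old quay.  (the old quay: 1G 1P; the new quay: 5G 3P)
17. 1 guard and 1 prisoner → the new quay.  (the old quay: 0G 0P; the new quay: 6G 4P)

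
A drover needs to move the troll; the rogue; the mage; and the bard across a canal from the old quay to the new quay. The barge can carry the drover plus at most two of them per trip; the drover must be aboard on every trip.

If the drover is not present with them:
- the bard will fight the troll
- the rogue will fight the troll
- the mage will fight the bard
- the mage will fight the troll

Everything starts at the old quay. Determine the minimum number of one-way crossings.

5

Counting alone: the drover can take at most 2 across per trip to the new quay, so moving all 4 needs at least 2 loaded trips out, with a return between consecutive ones — at least 3 crossings.
The safety rule pushes this higher. Following every safe sequence of crossings, the most of the 4 that can be at the new quay as the barge arrives there on crossing 3 is 3 — never all 4.
So no plan with fewer than 5 crossings exists, and this one achieves 5:
1. Drover goes to the new quay with the mage and the troll.  [the old quay: the bard, the rogue | the new quay: the mage, the troll]
2. Drover goes back to the old quay with the troll.  [the old quay: the bard, the rogue, the troll | the new quay: the mage]
3. Drover goes to the new quay with the rogue and the troll.  [the old quay: the bard | the new quay: the mage, the rogue, the troll]
4. Drover goes back to the old quay with the troll.  [the old quay: the bard, the troll | the new quay: the mage, the rogue]
5. Drover goes to the new quay with the bard and the troll.  [the old quay: — | the new quay: the bard, the mage, the rogue, the troll]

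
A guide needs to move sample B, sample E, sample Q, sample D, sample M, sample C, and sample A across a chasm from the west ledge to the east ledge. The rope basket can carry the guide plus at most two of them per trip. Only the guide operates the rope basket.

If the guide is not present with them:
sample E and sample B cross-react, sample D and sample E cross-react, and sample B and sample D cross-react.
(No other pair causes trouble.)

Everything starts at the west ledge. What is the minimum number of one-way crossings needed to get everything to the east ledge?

Counting alone: the guide can take at most 2 across per trip to the east ledge, so moving all 7 needs at least 4 loaded trips out, with a return between consecutive ones — at least 7 crossings.
The safety rule pushes this higher. Following every safe sequence of crossings, the most of the 7 that can be at the east ledge as the rope basket arrives there on crossings 7, 9 is 5, 6 respectively — never all 7.
So no plan with fewer than 11 crossings exists, and this one achieves 11:
1. Guide goes to the east ledge with sample B and sample E.
2. Guide goes back to the west ledge with sample B.
3. Guide goes to the east ledge with sample B and sample Q.
4. Guide goes back to the west ledge with sample B.
5. Guide goes to the east ledge with sample B and sample M.
6. Guide goes back to the west ledge with sample B.
7. Guide goes to the east ledge with sample B and sample C.
8. Guide goes back to the west ledge with sample B.
9. Guide goes to the east ledge with sample A and sample B.
10. Guide goes back to the west ledge with sample B.
11. Guide goes to the east ledge with sample B and sample D.

11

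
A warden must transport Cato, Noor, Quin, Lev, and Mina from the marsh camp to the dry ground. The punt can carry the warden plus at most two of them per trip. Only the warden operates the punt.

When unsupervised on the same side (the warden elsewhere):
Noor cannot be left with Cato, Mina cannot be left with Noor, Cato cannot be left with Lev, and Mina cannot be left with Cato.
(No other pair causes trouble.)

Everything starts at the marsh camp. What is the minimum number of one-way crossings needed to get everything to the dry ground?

7

Counting alone: the warden can take at most 2 across per trip to the dry ground, so moving all 5 needs at least 3 loaded trips out, with a return between consecutive ones — at least 5 crossings.
The safety rule pushes this higher. Following every safe sequence of crossings, the most of the 5 that can be at the dry ground as the punt arrives there on crossing 5 is 4 — never all 5.
So no plan with fewer than 7 crossings exists, and this one achieves 7:
1. Warden goes to the dry ground with Cato and Noor.  [the marsh camp: Lev, Mina, Quin | the dry ground: Cato, Noor]
2. Warden goes back to the marsh camp with Cato.  [the marsh camp: Cato, Lev, Mina, Quin | the dry ground: Noor]
3. Warden goes to the dry ground with Cato and Quin.  [the marsh camp: Lev, Mina | the dry ground: Cato, Noor, Quin]
4. Warden goes back to the marsh camp with Cato.  [the marsh camp: Cato, Lev, Mina | the dry ground: Noor, Quin]
5. Warden goes to the dry ground with Cato and Lev.  [the marsh camp: Mina | the dry ground: Cato, Lev, Noor, Quin]
6. Warden goes back to the marsh camp with Cato.  [the marsh camp: Cato, Mina | the dry ground: Lev, Noor, Quin]
7. Warden goes to the dry ground with Cato and Mina.  [the marsh camp: — | the dry ground: Cato, Lev, Mina, Noor, Quin]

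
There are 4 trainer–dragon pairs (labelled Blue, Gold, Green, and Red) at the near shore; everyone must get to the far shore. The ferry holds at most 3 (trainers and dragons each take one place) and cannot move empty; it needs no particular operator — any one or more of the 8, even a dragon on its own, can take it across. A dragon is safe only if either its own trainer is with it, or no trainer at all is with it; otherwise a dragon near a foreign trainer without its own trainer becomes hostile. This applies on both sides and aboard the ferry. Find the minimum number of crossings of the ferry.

9

Counting alone: each trip to the far shore takes at most 3 across and each return brings at least 1 back, so after t trips out (and t−1 returns) at most 3t − (t−1) of the 8 are across; that first reaches 8 at t = 4, so at least 7 crossings are needed.
The safety rule pushes this higher. Following every safe sequence of crossings, the most of the 8 that can be at the far shore as the ferry arrives there on crossing 7 is 7 — never all 8.
So no plan with fewer than 9 crossings exists, and this one achieves 9:
1. dragon Blue and trainer Blue cross → the far shore.
2. trainer Blue crosses ← the near shore.
3. dragon Gold, trainer Blue, and trainer Gold cross → the far shore.
4. dragon Blue and trainer Blue cross ← the near shore.
5. trainer Blue, trainer Green, and trainer Red cross → the far shore.
6. dragon Gold crosses ← the near shore.
7. dragon Blue and dragon Gold cross → the far shore.
8. dragon Blue crosses ← the near shore.
9. dragon Blue, dragon Green, and dragon Red cross → the far shore.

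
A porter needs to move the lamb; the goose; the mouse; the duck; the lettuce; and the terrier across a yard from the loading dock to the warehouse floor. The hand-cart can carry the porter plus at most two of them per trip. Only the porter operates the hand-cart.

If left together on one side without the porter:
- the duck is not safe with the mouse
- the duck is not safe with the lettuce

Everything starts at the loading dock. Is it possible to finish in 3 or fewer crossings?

No

Counting alone: the porter can take at most 2 across per trip to the warehouse floor, so moving all 6 needs at least 3 loaded trips out, with a return between consecutive ones — at least 5 crossings.
Since 3 < 5, 3 crossings cannot be enough. (The shortest complete plan in fact takes 5:)
1. Porter goes to the warehouse floor with the duck and the lamb.
2. Porter goes back to the loading dock alone.
3. Porter goes to the warehouse floor with the goose and the terrier.
4. Porter goes back to the loading dock alone.
5. Porter goes to the warehouse floor with the lettuce and the mouse.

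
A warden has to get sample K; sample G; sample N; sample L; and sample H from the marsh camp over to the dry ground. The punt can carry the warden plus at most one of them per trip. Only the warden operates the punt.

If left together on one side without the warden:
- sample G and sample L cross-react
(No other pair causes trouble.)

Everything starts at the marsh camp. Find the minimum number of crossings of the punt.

9

Counting alone: the warden can take at most 1 across per trip to the dry ground, so moving all 5 needs at least 5 loaded trips out, with a return between consecutive ones — at least 9 crossings.
The plan below uses exactly 9 crossings, so it is optimal:
1. Warden goes to the dry ground with sample G.
2. Warden goes back to the marsh camp alone.
3. Warden goes to the dry ground with sample K.
4. Warden goes back to the marsh camp alone.
5. Warden goes to the dry ground with sample N.
6. Warden goes back to the marsh camp alone.
7. Warden goes to the dry ground with sample H.
8. Warden goes back to the marsh camp alone.
9. Warden goes to the dry ground with sample L.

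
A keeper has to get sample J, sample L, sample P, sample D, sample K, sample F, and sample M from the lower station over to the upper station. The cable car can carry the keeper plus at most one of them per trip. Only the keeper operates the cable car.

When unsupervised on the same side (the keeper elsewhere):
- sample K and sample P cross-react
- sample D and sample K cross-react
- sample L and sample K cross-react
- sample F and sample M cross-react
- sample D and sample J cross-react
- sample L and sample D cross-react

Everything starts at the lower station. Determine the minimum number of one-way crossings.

Whatever the first load, the items left behind include a forbidden pair without the keeper. No opening move is safe, so no plan exists.

impossible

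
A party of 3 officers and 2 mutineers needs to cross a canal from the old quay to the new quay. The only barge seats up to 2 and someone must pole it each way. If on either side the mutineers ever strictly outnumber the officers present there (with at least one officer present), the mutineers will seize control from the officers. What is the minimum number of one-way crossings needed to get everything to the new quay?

Counting alone: each trip to the new quay takes at most 2 across and each return brings at least 1 back, so after t trips out (and t−1 returns) at most 2t − (t−1) of the 5 are across; that first reaches 5 at t = 4, so at least 7 crossings are needed.
The plan below uses exactly 7 crossings, so it is optimal:
1. 2 mutineers → the new quay.  (the old quay: 3O 0M; the new quay: 0O 2M)
2. 1 mutineer ← the old quay.  (the old quay: 3O 1M; the new quay: 0O 1M)
3. 2 officers → the new quay.  (the old quay: 1O 1M; the new quay: 2O 1M)
4. 1 officer ← the old quay.  (the old quay: 2O 1M; the new quay: 1O 1M)
5. 1 officer and 1 mutineer → the new quay.  (the old quay: 1O 0M; the new quay: 2O 2M)
6. 1 mutineer ← the old quay.  (the old quay: 1O 1M; the new quay: 2O 1M)
7. 1 officer and 1 mutineer → the new quay.  (the old quay: 0O 0M; the new quay: 3O 2M)

7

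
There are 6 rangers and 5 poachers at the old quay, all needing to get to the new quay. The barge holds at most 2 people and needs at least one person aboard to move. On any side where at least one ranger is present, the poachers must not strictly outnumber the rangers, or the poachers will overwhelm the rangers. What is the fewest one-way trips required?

19

Counting alone: each trip to the new quay takes at most 2 across and each return brings at least 1 back, so after t trips out (and t−1 returns) at most 2t − (t−1) of the 11 are across; that first reaches 11 at t = 10, so at least 19 crossings are needed.
The plan below uses exactly 19 crossings, so it is optimal:
1. 2 poachers → the new quay.  (the old quay: 6R 3P; the new quay: 0R 2P)
2. 1 poacher ← the old quay.  (the old quay: 6R 4P; the new quay: 0R 1P)
3. 2 poachers → the new quay.  (the old quay: 6R 2P; the new quay: 0R 3P)
4. 1 poacher ← the old quay.  (the old quay: 6R 3P; the new quay: 0R 2P)
5. 2 rangers → the new quay.  (the old quay: 4R 3P; the new quay: 2R 2P)
6. 1 poacher ← the old quay.  (the old quay: 4R 4P; the new quay: 2R 1P)
7. 1 ranger and 1 poacher → the new quay.  (the old quay: 3R 3P; the new quay: 3R 2P)
8. 1 ranger ← the old quay.  (the old quay: 4R 3P; the new quay: 2R 2P)
9. 1 ranger and 1 poacher → the new quay.  (the old quay: 3R 2P; the new quay: 3R 3P)
10. 1 poacher ← the old quay.  (the old quay: 3R 3P; the new quay: 3R 2P)
11. 1 ranger and 1 poacher → the new quay.  (the old quay: 2R 2P; the new quay: 4R 3P)
12. 1 ranger ← the old quay.  (the old quay: 3R 2P; the new quay: 3R 3P)
13. 1 ranger and 1 poacher → the new quay.  (the old quay: 2R 1P; the new quay: 4R 4P)
14. 1 poacher ← the old quay.  (the old quay: 2R 2P; the new quay: 4R 3P)
15. 1 ranger and 1 poacher → the new quay.  (the old quay: 1R 1P; the new quay: 5R 4P)
16. 1 ranger ← the old quay.  (the old quay: 2R 1P; the new quay: 4R 4P)
17. 1 ranger and 1 poacher → the new quay.  (the old quay: 1R 0P; the new quay: 5R 5P)
18. 1 poacher ← the old quay.  (the old quay: 1R 1P; the new quay: 5R 4P)
19. 1 ranger and 1 poacher → the new quay.  (the old quay: 0R 0P; the new quay: 6R 5P)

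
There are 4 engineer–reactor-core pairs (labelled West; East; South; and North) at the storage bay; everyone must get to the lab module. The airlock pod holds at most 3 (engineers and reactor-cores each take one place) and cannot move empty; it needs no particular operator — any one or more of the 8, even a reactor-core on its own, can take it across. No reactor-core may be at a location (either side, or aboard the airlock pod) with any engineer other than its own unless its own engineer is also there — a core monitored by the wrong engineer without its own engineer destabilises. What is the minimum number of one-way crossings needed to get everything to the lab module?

Counting alone: each trip to the lab module takes at most 3 across and each return brings at least 1 back, so after t trips out (and t−1 returns) at most 3t − (t−1) of the 8 are across; that first reaches 8 at t = 4, so at least 7 crossings are needed.
The safety rule pushes this higher. Following every safe sequence of crossings, the most of the 8 that can be at the lab module as the airlock pod arrives there on crossing 7 is 7 — never all 8.
So no plan with fewer than 9 crossings exists, and this one achieves 9:
1. engineer West and reactor-core West cross → the lab module.
2. engineer West crosses ← the storage bay.
3. engineer East, engineer West, and reactor-core East cross → the lab module.
4. engineer West and reactor-core West cross ← the storage bay.
5. engineer North, engineer South, and engineer West cross → the lab module.
6. reactor-core East crosses ← the storage bay.
7. reactor-core East and reactor-core West cross → the lab module.
8. reactor-core West crosses ← the storage bay.
9. reactor-core North, reactor-core South, and reactor-core West cross → the lab module.

9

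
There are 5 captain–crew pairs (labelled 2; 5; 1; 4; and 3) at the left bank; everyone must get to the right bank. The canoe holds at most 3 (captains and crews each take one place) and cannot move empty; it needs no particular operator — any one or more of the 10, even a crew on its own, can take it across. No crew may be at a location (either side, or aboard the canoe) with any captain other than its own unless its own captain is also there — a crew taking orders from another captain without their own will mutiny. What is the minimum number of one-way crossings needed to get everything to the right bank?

Counting alone: each trip to the right bank takes at most 3 across and each return brings at least 1 back, so after t trips out (and t−1 returns) at most 3t − (t−1) of the 10 are across; that first reaches 10 at t = 5, so at least 9 crossings are needed.
The safety rule pushes this higher. Following every safe sequence of crossings, the most of the 10 that can be at the right bank as the canoe arrives there on crossing 9 is 9 — never all 10.
So no plan with fewer than 11 crossings exists, and this one achieves 11:
1. captain 2 and crew 2 cross → the right bank.
2. captain 2 crosses ← the left bank.
3. crew 1, crew 4, and crew 5 cross → the right bank.
4. crew 2 crosses ← the left bank.
5. captain 1, captain 4, and captain 5 cross → the right bank.
6. captain 5 and crew 5 cross ← the left bank.
7. captain 2, captain 3, and captain 5 cross → the right bank.
8. crew 1 crosses ← the left bank.
9. crew 2 and crew 5 cross → the right bank.
10. crew 2 crosses ← the left bank.
11. crew 1, crew 2, and crew 3 cross → the right bank.

11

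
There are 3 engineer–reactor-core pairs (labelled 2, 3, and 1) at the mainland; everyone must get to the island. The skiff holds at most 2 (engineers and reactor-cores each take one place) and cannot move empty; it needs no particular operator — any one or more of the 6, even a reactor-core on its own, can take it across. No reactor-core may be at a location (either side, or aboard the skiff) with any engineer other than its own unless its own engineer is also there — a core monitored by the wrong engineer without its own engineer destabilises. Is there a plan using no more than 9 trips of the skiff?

No

Counting alone: each trip to the island takes at most 2 across and each return brings at least 1 back, so after t trips out (and t−1 returns) at most 2t − (t−1) of the 6 are across; that first reaches 6 at t = 5, so at least 9 crossings are needed.
The safety rule pushes this higher. Following every safe sequence of crossings, the most of the 6 that can be at the island as the skiff arrives there on crossing 9 is 5 — never all 6.
So the move cannot be finished within 9 crossings. (The shortest complete plan takes 11:)
1. engineer 2 and reactor-core 2 cross → the island.
2. engineer 2 crosses ← the mainland.
3. reactor-core 1 and reactor-core 3 cross → the island.
4. reactor-core 2 crosses ← the mainland.
5. engineer 1 and engineer 3 cross → the island.
6. engineer 3 and reactor-core 3 cross ← the mainland.
7. engineer 2 and engineer 3 cross → the island.
8. reactor-core 1 crosses ← the mainland.
9. reactor-core 2 and reactor-core 3 cross → the island.
10. engineer 1 crosses ← the mainland.
11. engineer 1 and reactor-core 1 cross → the island.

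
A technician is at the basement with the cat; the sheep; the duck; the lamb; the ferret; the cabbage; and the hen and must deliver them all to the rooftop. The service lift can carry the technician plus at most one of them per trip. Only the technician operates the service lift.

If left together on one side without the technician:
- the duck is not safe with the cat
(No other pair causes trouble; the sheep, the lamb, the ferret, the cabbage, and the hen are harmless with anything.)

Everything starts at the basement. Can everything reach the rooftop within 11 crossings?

No

Counting alone: the technician can take at most 1 across per trip to the rooftop, so moving all 7 needs at least 7 loaded trips out, with a return between consecutive ones — at least 13 crossings.
Since 11 < 13, 11 crossings cannot be enough. (The shortest complete plan in fact takes 13:)
1. Technician goes to the rooftop with the cat.
2. Technician goes back to the basement alone.
3. Technician goes to the rooftop with the sheep.
4. Technician goes back to the basement alone.
5. Technician goes to the rooftop with the lamb.
6. Technician goes back to the basement alone.
7. Technician goes to the rooftop with the ferret.
8. Technician goes back to the basement alone.
9. Technician goes to the rooftop with the cabbage.
10. Technician goes back to the basement alone.
11. Technician goes to the rooftop with the hen.
12. Technician goes back to the basement alone.
13. Technician goes to the rooftop with the duck.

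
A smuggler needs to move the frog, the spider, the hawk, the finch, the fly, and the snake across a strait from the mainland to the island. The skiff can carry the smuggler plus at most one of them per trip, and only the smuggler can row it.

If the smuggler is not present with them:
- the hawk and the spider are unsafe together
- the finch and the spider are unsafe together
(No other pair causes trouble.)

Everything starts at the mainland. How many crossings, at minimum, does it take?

Counting alone: the smuggler can take at most 1 across per trip to the island, so moving all 6 needs at least 6 loaded trips out, with a return between consecutive ones — at least 11 crossings.
The safety rule pushes this higher. Following every safe sequence of crossings, the most of the 6 that can be at the island as the skiff arrives there on crossing 11 is 5 — never all 6.
So no plan with fewer than 13 crossings exists, and this one achieves 13:
1. Smuggler goes to the island with the spider.  [the mainland: the finch, the fly, the frog, the hawk, the snake | the island: the spider]
2. Smuggler goes back to the mainland alone.  [the mainland: the finch, the fly, the frog, the hawk, the snake | the island: the spider]
3. Smuggler goes to the island with the frog.  [the mainland: the finch, the fly, the hawk, the snake | the island: the frog, the spider]
4. Smuggler goes back to the mainland alone.  [the mainland: the finch, the fly, the hawk, the snake | the island: the frog, the spider]
5. Smuggler goes to the island with the hawk.  [the mainland: the finch, the fly, the snake | the island: the frog, the hawk, the spider]
6. Smuggler goes back to the mainland with the spider.  [the mainland: the finch, the fly, the snake, the spider | the island: the frog, the hawk]
7. Smuggler goes to the island with the finch.  [the mainland: the fly, the snake, the spider | the island: the finch, the frog, the hawk]
8. Smuggler goes back to the mainland alone.  [the mainland: the fly, the snake, the spider | the island: the finch, the frog, the hawk]
9. Smuggler goes to the island with the fly.  [the mainland: the snake, the spider | the island: the finch, the fly, the frog, the hawk]
10. Smuggler goes back to the mainland alone.  [the mainland: the snake, the spider | the island: the finch, the fly, the frog, the hawk]
11. Smuggler goes to the island with the snake.  [the mainland: the spider | the island: the finch, the fly, the frog, the hawk, the snake]
12. Smuggler goes back to the mainland alone.  [the mainland: the spider | the island: the finch, the fly, the frog, the hawk, the snake]
13. Smuggler goes to the island with the spider.  [the mainland: — | the island: the finch, the fly, the frog, the hawk, the snake, the spider]

13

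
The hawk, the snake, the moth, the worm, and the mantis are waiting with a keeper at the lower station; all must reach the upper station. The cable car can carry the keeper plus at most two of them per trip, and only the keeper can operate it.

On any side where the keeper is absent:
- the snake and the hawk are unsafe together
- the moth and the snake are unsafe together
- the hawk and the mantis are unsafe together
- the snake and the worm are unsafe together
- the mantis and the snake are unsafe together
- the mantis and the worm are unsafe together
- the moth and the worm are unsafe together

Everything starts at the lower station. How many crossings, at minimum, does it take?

Whatever the first load, the items left behind include a forbidden pair without the keeper. No opening move is safe, so no plan exists.

impossible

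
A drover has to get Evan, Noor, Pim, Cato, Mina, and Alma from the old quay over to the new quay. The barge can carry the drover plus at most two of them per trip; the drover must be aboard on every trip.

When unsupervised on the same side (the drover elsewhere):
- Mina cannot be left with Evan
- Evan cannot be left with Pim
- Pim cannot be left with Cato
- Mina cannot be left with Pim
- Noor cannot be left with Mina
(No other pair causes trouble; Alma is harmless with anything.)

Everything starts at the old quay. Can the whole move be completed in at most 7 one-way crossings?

Counting alone: the drover can take at most 2 across per trip to the new quay, so moving all 6 needs at least 3 loaded trips out, with a return between consecutive ones — at least 5 crossings.
The safety rule pushes this higher. Following every safe sequence of crossings, the most of the 6 that can be at the new quay as the barge arrives there on crossings 5, 7 is 4, 5 respectively — never all 6.
So the move cannot be finished within 7 crossings. (The shortest complete plan takes 9:)
1. Drover goes to the new quay with Mina and Pim.
2. Drover goes back to the old quay with Pim.
3. Drover goes to the new quay with Cato and Evan.
4. Drover goes back to the old quay with Evan.
5. Drover goes to the new quay with Evan and Noor.
6. Drover goes back to the old quay with Mina.
7. Drover goes to the new quay with Alma and Pim.
8. Drover goes back to the old quay with Pim.
9. Drover goes to the new quay with Mina and Pim.

No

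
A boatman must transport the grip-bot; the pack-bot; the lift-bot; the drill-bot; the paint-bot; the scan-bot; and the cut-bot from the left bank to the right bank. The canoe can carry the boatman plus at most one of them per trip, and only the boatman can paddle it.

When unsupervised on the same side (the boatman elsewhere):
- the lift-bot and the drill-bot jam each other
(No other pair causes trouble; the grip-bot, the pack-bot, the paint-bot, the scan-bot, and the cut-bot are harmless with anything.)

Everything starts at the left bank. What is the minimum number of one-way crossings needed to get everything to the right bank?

Counting alone: the boatman can take at most 1 across per trip to the right bank, so moving all 7 needs at least 7 loaded trips out, with a return between consecutive ones — at least 13 crossings.
The plan below uses exactly 13 crossings, so it is optimal:
1. Boatman goes to the right bank with the lift-bot.  [the left bank: the cut-bot, the drill-bot, the grip-bot, the pack-bot, the paint-bot, the scan-bot | the right bank: the lift-bot]
2. Boatman goes back to the left bank alone.  [the left bank: the cut-bot, the drill-bot, the grip-bot, the pack-bot, the paint-bot, the scan-bot | the right bank: the lift-bot]
3. Boatman goes to the right bank with the grip-bot.  [the left bank: the cut-bot, the drill-bot, the pack-bot, the paint-bot, the scan-bot | the right bank: the grip-bot, the lift-bot]
4. Boatman goes back to the left bank alone.  [the left bank: the cut-bot, the drill-bot, the pack-bot, the paint-bot, the scan-bot | the right bank: the grip-bot, the lift-bot]
5. Boatman goes to the right bank with the pack-bot.  [the left bank: the cut-bot, the drill-bot, the paint-bot, the scan-bot | the right bank: the grip-bot, the lift-bot, the pack-bot]
6. Boatman goes back to the left bank alone.  [the left bank: the cut-bot, the drill-bot, the paint-bot, the scan-bot | the right bank: the grip-bot, the lift-bot, the pack-bot]
7. Boatman goes to the right bank with the paint-bot.  [the left bank: the cut-bot, the drill-bot, the scan-bot | the right bank: the grip-bot, the lift-bot, the pack-bot, the paint-bot]
8. Boatman goes back to the left bank alone.  [the left bank: the cut-bot, the drill-bot, the scan-bot | the right bank: the grip-bot, the lift-bot, the pack-bot, the paint-bot]
9. Boatman goes to the right bank with the scan-bot.  [the left bank: the cut-bot, the drill-bot | the right bank: the grip-bot, the lift-bot, the pack-bot, the paint-bot, the scan-bot]
10. Boatman goes back to the left bank alone.  [the left bank: the cut-bot, the drill-bot | the right bank: the grip-bot, the lift-bot, the pack-bot, the paint-bot, the scan-bot]
11. Boatman goes to the right bank with the cut-bot.  [the left bank: the drill-bot | the right bank: the cut-bot, the grip-bot, the lift-bot, the pack-bot, the paint-bot, the scan-bot]
12. Boatman goes back to the left bank alone.  [the left bank: the drill-bot | the right bank: the cut-bot, the grip-bot, the lift-bot, the pack-bot, the paint-bot, the scan-bot]
13. Boatman goes to the right bank with the drill-bot.  [the left bank: — | the right bank: the cut-bot, the drill-bot, the grip-bot, the lift-bot, the pack-bot, the paint-bot, the scan-bot]

13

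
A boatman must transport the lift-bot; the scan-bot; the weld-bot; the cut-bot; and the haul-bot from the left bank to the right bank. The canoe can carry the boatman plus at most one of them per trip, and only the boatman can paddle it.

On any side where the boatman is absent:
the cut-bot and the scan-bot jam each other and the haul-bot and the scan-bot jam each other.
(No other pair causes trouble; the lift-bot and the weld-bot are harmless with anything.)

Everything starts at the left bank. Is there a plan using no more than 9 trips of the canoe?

No

Counting alone: the boatman can take at most 1 across per trip to the right bank, so moving all 5 needs at least 5 loaded trips out, with a return between consecutive ones — at least 9 crossings.
The safety rule pushes this higher. Following every safe sequence of crossings, the most of the 5 that can be at the right bank as the canoe arrives there on crossing 9 is 4 — never all 5.
So the move cannot be finished within 9 crossings. (The shortest complete plan takes 11:)
1. Boatman goes to the right bank with the scan-bot.  [the left bank: the cut-bot, the haul-bot, the lift-bot, the weld-bot | the right bank: the scan-bot]
2. Boatman goes back to the left bank alone.  [the left bank: the cut-bot, the haul-bot, the lift-bot, the weld-bot | the right bank: the scan-bot]
3. Boatman goes to the right bank with the lift-bot.  [the left bank: the cut-bot, the haul-bot, the weld-bot | the right bank: the lift-bot, the scan-bot]
4. Boatman goes back to the left bank alone.  [the left bank: the cut-bot, the haul-bot, the weld-bot | the right bank: the lift-bot, the scan-bot]
5. Boatman goes to the right bank with the weld-bot.  [the left bank: the cut-bot, the haul-bot | the right bank: the lift-bot, the scan-bot, the weld-bot]
6. Boatman goes back to the left bank alone.  [the left bank: the cut-bot, the haul-bot | the right bank: the lift-bot, the scan-bot, the weld-bot]
7. Boatman goes to the right bank with the cut-bot.  [the left bank: the haul-bot | the right bank: the cut-bot, the lift-bot, the scan-bot, the weld-bot]
8. Boatman goes back to the left bank with the scan-bot.  [the left bank: the haul-bot, the scan-bot | the right bank: the cut-bot, the lift-bot, the weld-bot]
9. Boatman goes to the right bank with the haul-bot.  [the left bank: the scan-bot | the right bank: the cut-bot, the haul-bot, the lift-bot, the weld-bot]
10. Boatman goes back to the left bank alone.  [the left bank: the scan-bot | the right bank: the cut-bot, the haul-bot, the lift-bot, the weld-bot]
11. Boatman goes to the right bank with the scan-bot.  [the left bank: — | the right bank: the cut-bot, the haul-bot, the lift-bot, the scan-bot, the weld-bot]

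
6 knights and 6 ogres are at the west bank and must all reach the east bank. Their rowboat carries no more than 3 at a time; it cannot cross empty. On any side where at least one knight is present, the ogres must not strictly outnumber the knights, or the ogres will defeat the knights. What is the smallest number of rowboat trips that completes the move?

impossible

Following every safe sequence of crossings from the start, the most of the 12 that can be at the east bank as the rowboat arrives there on crossings 1, 3, 5 is 3, 5, 6 respectively; the best ever achieved is 6 of 12.
From crossing 7 on, no configuration arises that was not already reachable earlier: only 17 distinct safe configurations (who is on which side, and where the rowboat is) can ever be reached, none of them has everyone across, and every continuation just revisits them. They are: 0 knights + 0 ogres across (rowboat back at the start); 0 knights + 1 ogre across (rowboat there); 0 knights + 1 ogre across (rowboat back at the start); 0 knights + 2 ogres across (rowboat there); 0 knights + 2 ogres across (rowboat back at the start); 0 knights + 3 ogres across (rowboat there); 0 knights + 3 ogres across (rowboat back at the start); 0 knights + 4 ogres across (rowboat there); 0 knights + 4 ogres across (rowboat back at the start); 0 knights + 5 ogres across (rowboat there); 0 knights + 5 ogres across (rowboat back at the start); 0 knights + 6 ogres across (rowboat there); 1 knight + 1 ogre across (rowboat there); 1 knight + 1 ogre across (rowboat back at the start); 2 knights + 2 ogres across (rowboat there); 2 knights + 2 ogres across (rowboat back at the start); 3 knights + 3 ogres across (rowboat there). So no valid plan exists.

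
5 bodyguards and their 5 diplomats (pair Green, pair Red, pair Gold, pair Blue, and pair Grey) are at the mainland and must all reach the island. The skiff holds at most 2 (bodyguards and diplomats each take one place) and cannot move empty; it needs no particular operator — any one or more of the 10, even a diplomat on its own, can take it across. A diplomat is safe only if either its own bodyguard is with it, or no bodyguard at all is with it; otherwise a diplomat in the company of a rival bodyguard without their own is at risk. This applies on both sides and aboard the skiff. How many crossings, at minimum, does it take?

impossible

Following every safe sequence of crossings from the start, the most of the 10 that can be at the island as the skiff arrives there on crossings 1, 3, 5, 7 is 2, 3, 4, 5 respectively; the best ever achieved is 5 of 10.
From crossing 9 on, no configuration arises that was not already reachable earlier: only 82 distinct safe configurations (who is on which side, and where the skiff is) can ever be reached, none of them has everyone across, and every continuation just revisits them. So no valid plan exists.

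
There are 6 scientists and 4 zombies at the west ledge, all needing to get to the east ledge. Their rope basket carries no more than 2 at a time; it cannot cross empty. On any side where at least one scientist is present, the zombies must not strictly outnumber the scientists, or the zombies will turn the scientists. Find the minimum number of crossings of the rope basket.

Counting alone: each trip to the east ledge takes at most 2 across and each return brings at least 1 back, so after t trips out (and t−1 returns) at most 2t − (t−1) of the 10 are across; that first reaches 10 at t = 9, so at least 17 crossings are needed.
The plan below uses exactly 17 crossings, so it is optimal:
1. 2 zombies → the east ledge.  (the west ledge: 6S 2Z; the east ledge: 0S 2Z)
2. 1 zombie ← the west ledge.  (the west ledge: 6S 3Z; the east ledge: 0S 1Z)
3. 2 zombies → the east ledge.  (the west ledge: 6S 1Z; the east ledge: 0S 3Z)
4. 1 zombie ← the west ledge.  (the west ledge: 6S 2Z; the east ledge: 0S 2Z)
5. 2 scientists → the east ledge.  (the west ledge: 4S 2Z; the east ledge: 2S 2Z)
6. 1 zombie ← the west ledge.  (the west ledge: 4S 3Z; the east ledge: 2S 1Z)
7. 1 scientist and 1 zombie → the east ledge.  (the west ledge: 3S 2Z; the east ledge: 3S 2Z)
8. 1 zombie ← the west ledge.  (the west ledge: 3S 3Z; the east ledge: 3S 1Z)
9. 2 zombies → the east ledge.  (the west ledge: 3S 1Z; the east ledge: 3S 3Z)
10. 1 zombie ← the west ledge.  (the west ledge: 3S 2Z; the east ledge: 3S 2Z)
11. 1 scientist and 1 zombie → the east ledge.  (the west ledge: 2S 1Z; the east ledge: 4S 3Z)
12. 1 zombie ← the west ledge.  (the west ledge: 2S 2Z; the east ledge: 4S 2Z)
13. 2 zombies → the east ledge.  (the west ledge: 2S 0Z; the east ledge: 4S 4Z)
14. 1 zombie ← the west ledge.  (the west ledge: 2S 1Z; the east ledge: 4S 3Z)
15. 1 scientist and 1 zombie → the east ledge.  (the west ledge: 1S 0Z; the east ledge: 5S 4Z)
16. 1 zombie ← the west ledge.  (the west ledge: 1S 1Z; the east ledge: 5S 3Z)
17. 1 scientist and 1 zombie → the east ledge.  (the west ledge: 0S 0Z; the east ledge: 6S 4Z)

17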